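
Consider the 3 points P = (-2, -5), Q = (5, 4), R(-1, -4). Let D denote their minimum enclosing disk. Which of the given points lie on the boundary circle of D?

Side lengths²: PQ² = 130, PR² = 2, QR² = 100.
Since PQ² = 130 ≥ 100 + 2 = 102, the angle opposite PQ is not acute, so the smallest enclosing circle has PQ as diameter.
Centre = midpoint of PQ = (1.5, -0.5), r² = 130/4 = 32.5.
The points at distance exactly r from the centre are P, Q — 2 points.

P, Q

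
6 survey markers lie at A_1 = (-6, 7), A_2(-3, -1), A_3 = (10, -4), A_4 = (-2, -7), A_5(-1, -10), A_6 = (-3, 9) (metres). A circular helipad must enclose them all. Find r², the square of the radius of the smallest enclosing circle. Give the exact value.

57305/578

The minimum enclosing circle is determined by three boundary points: A_3, A_5, A_6.
Their circumcentre is (27/34, -7/34) with r² = 57305/578.
The farthest remaining point A_1 is at distance² 56693/578 ≤ 57305/578.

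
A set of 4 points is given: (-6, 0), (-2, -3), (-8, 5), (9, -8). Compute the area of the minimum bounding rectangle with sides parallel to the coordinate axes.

221

x ranges over [-8, 9], width 17.
y ranges over [-8, 5], height 13.
Area = 17 × 13 = 221.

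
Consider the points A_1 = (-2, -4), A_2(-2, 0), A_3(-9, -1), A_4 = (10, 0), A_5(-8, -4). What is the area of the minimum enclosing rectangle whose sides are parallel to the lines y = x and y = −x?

198

In coordinates u = x + y, v = x − y the rectangle is axis-aligned; the map (x,y)→(u,v) scales areas by 2.
u-values: -6, -2, -10, 10, -12; range = 10 − (-12) = 22.
v-values: 2, -2, -8, 10, -4; range = 10 − (-8) = 18.
Area = (22 × 18) / 2 = 198.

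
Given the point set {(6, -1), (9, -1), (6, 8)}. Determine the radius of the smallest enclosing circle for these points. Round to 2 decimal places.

Call the three points A, B, C in the order given.
Side lengths²: AB² = 9, AC² = 81, BC² = 90.
Since BC² = 90 ≥ 81 + 9 = 90, the angle opposite BC is not acute, so the smallest enclosing circle has BC as diameter.
Centre = midpoint of BC = (7.5, 3.5), r² = 90/4 = 22.5.
r = √(22.5) ≈ 4.74.

4.74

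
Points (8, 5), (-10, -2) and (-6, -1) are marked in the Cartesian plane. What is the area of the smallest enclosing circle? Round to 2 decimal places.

Call the three points A, B, C in the order given.
Side lengths²: AB² = 373, AC² = 232, BC² = 17.
Since AB² = 373 ≥ 232 + 17 = 249, the angle opposite AB is not acute, so the smallest enclosing circle has AB as diameter.
Centre = midpoint of AB = (-1, 1.5), r² = 373/4 = 93.25.
Area = π·r² = π·93.25 ≈ 292.95.

292.95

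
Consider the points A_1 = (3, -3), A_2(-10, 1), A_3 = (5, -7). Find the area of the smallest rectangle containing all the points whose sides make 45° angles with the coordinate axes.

103.5

In coordinates u = x + y, v = x − y the rectangle is axis-aligned; the map (x,y)→(u,v) scales areas by 2.
u-values: 0, -9, -2; range = 0 − (-9) = 9.
v-values: 6, -11, 12; range = 12 − (-11) = 23.
Area = (9 × 23) / 2 = 103.5.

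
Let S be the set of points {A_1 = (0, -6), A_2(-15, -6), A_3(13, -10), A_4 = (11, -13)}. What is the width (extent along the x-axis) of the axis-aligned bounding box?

28

max x = 13, min x = -15, so width = 28.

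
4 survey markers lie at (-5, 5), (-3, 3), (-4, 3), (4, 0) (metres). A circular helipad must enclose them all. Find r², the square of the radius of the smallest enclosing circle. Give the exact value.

By Welzl's lemma the MEC is supported by two points (diametrically opposite) or three points (on a circumcircle).
The farthest pair is (-5, 5)–(4, 0) with squared distance 106. The circle on this segment as diameter has centre (-0.5, 2.5) and r² = 106/4 = 26.5.
Check (-3, 3): distance² to centre = 6.5 ≤ 26.5, so it lies inside.
All remaining points lie in this disk, and no smaller disk contains both endpoints, so this is the minimum enclosing circle.

26.5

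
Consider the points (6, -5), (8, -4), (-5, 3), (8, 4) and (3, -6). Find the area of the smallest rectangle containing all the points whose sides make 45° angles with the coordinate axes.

In coordinates u = x + y, v = x − y the rectangle is axis-aligned; the map (x,y)→(u,v) scales areas by 2.
u-values: 1, 4, -2, 12, -3; range = 12 − (-3) = 15.
v-values: 11, 12, -8, 4, 9; range = 12 − (-8) = 20.
Area = (15 × 20) / 2 = 150.

150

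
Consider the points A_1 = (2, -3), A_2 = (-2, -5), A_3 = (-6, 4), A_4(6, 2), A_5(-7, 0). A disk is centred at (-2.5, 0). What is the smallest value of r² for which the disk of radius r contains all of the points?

The required radius is the distance from (-2.5, 0) to the farthest point.
Squared distances: 29.25, 25.25, 28.25, 76.25, 20.25.
Maximum is 76.25, attained at A_4.

76.25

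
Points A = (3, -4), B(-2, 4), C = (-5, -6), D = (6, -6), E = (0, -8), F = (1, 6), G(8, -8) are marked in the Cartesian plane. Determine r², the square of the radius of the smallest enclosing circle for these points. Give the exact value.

By Welzl's lemma the MEC is supported by two points (diametrically opposite) or three points (on a circumcircle).
The minimum enclosing circle is determined by three boundary points: C, F, G.
Their circumcentre is (2.25, -2.125) with r² = 67.578125.
The farthest remaining point B is at distance² 55.578125 ≤ 67.578125.

67.578125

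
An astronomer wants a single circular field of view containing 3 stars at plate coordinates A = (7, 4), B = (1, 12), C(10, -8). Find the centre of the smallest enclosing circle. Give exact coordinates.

Side lengths²: AB² = 100, AC² = 153, BC² = 481.
Since BC² = 481 ≥ 153 + 100 = 253, the angle opposite BC is not acute, so the smallest enclosing circle has BC as diameter.
Centre = midpoint of BC = (5.5, 2), r² = 481/4 = 120.25.
Centre = (5.5, 2).

(5.5, 2)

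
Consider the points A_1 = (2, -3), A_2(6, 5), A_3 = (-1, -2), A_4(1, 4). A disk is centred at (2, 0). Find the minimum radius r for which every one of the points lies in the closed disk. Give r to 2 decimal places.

The required radius is the distance from (2, 0) to the farthest point.
Squared distances: 9, 41, 13, 17.
Maximum is 41, attained at A_2.
r = √41 ≈ 6.40.

6.40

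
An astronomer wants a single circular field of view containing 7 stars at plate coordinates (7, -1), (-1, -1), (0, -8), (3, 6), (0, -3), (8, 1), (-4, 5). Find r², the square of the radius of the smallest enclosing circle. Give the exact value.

5365/98

The minimum enclosing circle of a finite set is fixed by two of the points (as a diameter) or three (as a circumcircle).
The minimum enclosing circle is determined by three boundary points: (0, -8), (8, 1), (-4, 5).
Their circumcentre is (11/14, -9/14) with r² = 5365/98.
The farthest remaining point (3, 6) is at distance² 4805/98 ≤ 5365/98.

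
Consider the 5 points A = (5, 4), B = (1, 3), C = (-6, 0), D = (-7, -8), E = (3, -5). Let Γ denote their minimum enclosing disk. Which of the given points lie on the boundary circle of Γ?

The minimum enclosing circle of a finite set is fixed by two of the points (as a diameter) or three (as a circumcircle).
The farthest pair is A–D with squared distance 288. The circle on this segment as diameter has centre (-1, -2) and r² = 288/4 = 72.
Check B: distance² to centre = 29 ≤ 72, so it lies inside.
All remaining points lie in this disk, and no smaller disk contains both endpoints, so this is the minimum enclosing circle.
The points at distance exactly r from the centre are A, D — 2 points.

A, D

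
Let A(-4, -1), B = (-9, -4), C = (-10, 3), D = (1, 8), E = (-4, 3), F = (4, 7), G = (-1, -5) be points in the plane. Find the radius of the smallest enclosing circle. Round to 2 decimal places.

A smallest enclosing disk is always determined by at most three of the input points on its boundary.
The farthest pair is B–F with squared distance 290. The circle on this segment as diameter has centre (-2.5, 1.5) and r² = 290/4 = 72.5.
Check A: distance² to centre = 8.5 ≤ 72.5, so it lies inside.
All remaining points lie in this disk, and no smaller disk contains both endpoints, so this is the minimum enclosing circle.
r = √(72.5) ≈ 8.51.

8.51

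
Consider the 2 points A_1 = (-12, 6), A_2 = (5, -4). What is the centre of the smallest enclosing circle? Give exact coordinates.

The smallest circle enclosing two points has them as diameter endpoints.
Centre = midpoint = (-3.5, 1); r² = |A_1A_2|²/4 = 389/4 = 97.25.
Centre = (-3.5, 1).

(-3.5, 1)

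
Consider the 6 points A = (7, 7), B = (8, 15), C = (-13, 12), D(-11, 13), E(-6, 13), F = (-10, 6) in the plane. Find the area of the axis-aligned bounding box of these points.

189

x ranges over [-13, 8], width 21.
y ranges over [6, 15], height 9.
Area = 21 × 9 = 189.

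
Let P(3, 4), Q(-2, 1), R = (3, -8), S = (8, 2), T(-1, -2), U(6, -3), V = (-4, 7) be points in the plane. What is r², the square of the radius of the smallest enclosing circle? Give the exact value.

115765/1682

A smallest enclosing disk is always determined by at most three of the input points on its boundary.
The minimum enclosing circle is determined by three boundary points: R, S, V.
Their circumcentre is (1/58, -15/58) with r² = 115765/1682.
The farthest remaining point U is at distance² 72845/1682 ≤ 115765/1682.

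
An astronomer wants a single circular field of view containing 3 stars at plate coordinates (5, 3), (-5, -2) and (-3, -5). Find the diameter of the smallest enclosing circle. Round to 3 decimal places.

Call the three points A, B, C in the order given.
Side lengths²: AB² = 125, AC² = 128, BC² = 13.
Since AC² = 128 < 125 + 13 = 138, the triangle is acute, so the smallest enclosing circle is the circumcircle.
Circumcentre = (0.5, -0.5), r² = 32.5.
Diameter = 2r = 2√(32.5) ≈ 11.402.

11.402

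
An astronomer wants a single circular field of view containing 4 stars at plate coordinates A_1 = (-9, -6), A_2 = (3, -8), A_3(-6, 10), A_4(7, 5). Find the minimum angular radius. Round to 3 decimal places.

The minimum enclosing circle is determined by three boundary points: A_1, A_2, A_3.
Their circumcentre is (-37/22, 10/11) with r² = 49025/484.
The farthest remaining point A_4 is at distance² 44581/484 ≤ 49025/484.
r = √(49025/484) ≈ 10.064.

10.064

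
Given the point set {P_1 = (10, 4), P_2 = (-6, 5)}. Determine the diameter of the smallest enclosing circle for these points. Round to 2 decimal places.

The smallest circle enclosing two points has them as diameter endpoints.
Centre = midpoint = (2, 4.5); r² = |P_1P_2|²/4 = 257/4 = 64.25.
Diameter = 2r = 2√(64.25) ≈ 16.03.

16.03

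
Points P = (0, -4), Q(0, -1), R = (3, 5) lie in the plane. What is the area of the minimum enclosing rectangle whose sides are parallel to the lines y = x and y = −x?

In coordinates u = x + y, v = x − y the rectangle is axis-aligned; the map (x,y)→(u,v) scales areas by 2.
u-values: -4, -1, 8; range = 8 − (-4) = 12.
v-values: 4, 1, -2; range = 4 − (-2) = 6.
Area = (12 × 6) / 2 = 36.

36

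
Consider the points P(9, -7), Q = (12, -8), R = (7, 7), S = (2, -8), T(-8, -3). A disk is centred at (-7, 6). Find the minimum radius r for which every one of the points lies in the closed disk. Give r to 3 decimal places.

23.601

The required radius is the distance from (-7, 6) to the farthest point.
Squared distances: 425, 557, 197, 277, 82.
Maximum is 557, attained at Q.
r = √557 ≈ 23.601.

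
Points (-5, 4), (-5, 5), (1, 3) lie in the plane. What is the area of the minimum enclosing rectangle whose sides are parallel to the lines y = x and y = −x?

In coordinates u = x + y, v = x − y the rectangle is axis-aligned; the map (x,y)→(u,v) scales areas by 2.
u-values: -1, 0, 4; range = 4 − (-1) = 5.
v-values: -9, -10, -2; range = -2 − (-10) = 8.
Area = (5 × 8) / 2 = 20.

20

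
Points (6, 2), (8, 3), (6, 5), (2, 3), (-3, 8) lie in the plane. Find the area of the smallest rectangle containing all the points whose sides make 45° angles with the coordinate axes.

In coordinates u = x + y, v = x − y the rectangle is axis-aligned; the map (x,y)→(u,v) scales areas by 2.
u-values: 8, 11, 11, 5, 5; range = 11 − 5 = 6.
v-values: 4, 5, 1, -1, -11; range = 5 − (-11) = 16.
Area = (6 × 16) / 2 = 48.

48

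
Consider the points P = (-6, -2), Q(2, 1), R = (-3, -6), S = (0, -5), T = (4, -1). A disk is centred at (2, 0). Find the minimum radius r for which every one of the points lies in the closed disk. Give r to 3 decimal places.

The required radius is the distance from (2, 0) to the farthest point.
Squared distances: 68, 1, 61, 29, 5.
Maximum is 68, attained at P.
r = √68 ≈ 8.246.

8.246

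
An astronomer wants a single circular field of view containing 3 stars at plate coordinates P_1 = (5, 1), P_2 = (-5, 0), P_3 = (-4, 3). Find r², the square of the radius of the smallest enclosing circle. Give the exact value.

25.25

Side lengths²: P_1P_2² = 101, P_1P_3² = 85, P_2P_3² = 10.
Since P_1P_2² = 101 ≥ 85 + 10 = 95, the angle opposite P_1P_2 is not acute, so the smallest enclosing circle has P_1P_2 as diameter.
Centre = midpoint of P_1P_2 = (0, 0.5), r² = 101/4 = 25.25.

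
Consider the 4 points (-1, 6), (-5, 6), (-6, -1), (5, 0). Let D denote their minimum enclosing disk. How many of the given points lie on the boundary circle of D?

A smallest enclosing disk is always determined by at most three of the input points on its boundary.
The minimum enclosing circle is determined by three boundary points: (-5, 6), (-6, -1), (5, 0).
Their circumcentre is (-27/38, 69/38) with r² = 25925/722.
The farthest remaining point (-1, 6) is at distance² 12701/722 ≤ 25925/722.
The points at distance exactly r from the centre are (-5, 6), (-6, -1), (5, 0) — 3 points.

3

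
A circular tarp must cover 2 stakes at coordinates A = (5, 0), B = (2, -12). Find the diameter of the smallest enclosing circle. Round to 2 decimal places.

12.37

The smallest circle enclosing two points has them as diameter endpoints.
Centre = midpoint = (3.5, -6); r² = |AB|²/4 = 153/4 = 38.25.
Diameter = 2r = 2√(38.25) ≈ 12.37.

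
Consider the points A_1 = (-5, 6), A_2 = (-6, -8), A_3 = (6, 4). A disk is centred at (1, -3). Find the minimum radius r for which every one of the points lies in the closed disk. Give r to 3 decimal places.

10.817

The required radius is the distance from (1, -3) to the farthest point.
Squared distances: 117, 74, 74.
Maximum is 117, attained at A_1.
r = √117 ≈ 10.817.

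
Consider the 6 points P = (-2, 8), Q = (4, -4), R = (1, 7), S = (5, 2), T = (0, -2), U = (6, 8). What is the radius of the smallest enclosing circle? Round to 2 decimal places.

By Welzl's lemma the MEC is supported by two points (diametrically opposite) or three points (on a circumcircle).
The minimum enclosing circle is determined by three boundary points: P, Q, U.
Their circumcentre is (2, 2.5) with r² = 46.25.
The farthest remaining point T is at distance² 24.25 ≤ 46.25.
r = √(46.25) ≈ 6.80.

6.80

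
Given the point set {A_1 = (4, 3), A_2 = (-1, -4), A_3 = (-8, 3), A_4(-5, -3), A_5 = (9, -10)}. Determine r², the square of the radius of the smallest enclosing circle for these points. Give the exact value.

114.5

The farthest pair is A_3–A_5 with squared distance 458. The circle on this segment as diameter has centre (0.5, -3.5) and r² = 458/4 = 114.5.
Check A_1: distance² to centre = 54.5 ≤ 114.5, so it lies inside.
All remaining points lie in this disk, and no smaller disk contains both endpoints, so this is the minimum enclosing circle.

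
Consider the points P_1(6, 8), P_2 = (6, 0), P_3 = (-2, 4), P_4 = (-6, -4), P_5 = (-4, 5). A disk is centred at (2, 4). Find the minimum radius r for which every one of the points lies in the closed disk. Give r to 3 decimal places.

11.314

The required radius is the distance from (2, 4) to the farthest point.
Squared distances: 32, 32, 16, 128, 37.
Maximum is 128, attained at P_4.
r = √128 ≈ 11.314.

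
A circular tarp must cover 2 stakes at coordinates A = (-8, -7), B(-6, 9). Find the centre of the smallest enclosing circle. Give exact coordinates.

The smallest circle enclosing two points has them as diameter endpoints.
Centre = midpoint = (-7, 1); r² = |AB|²/4 = 260/4 = 65.
Centre = (-7, 1).

(-7, 1)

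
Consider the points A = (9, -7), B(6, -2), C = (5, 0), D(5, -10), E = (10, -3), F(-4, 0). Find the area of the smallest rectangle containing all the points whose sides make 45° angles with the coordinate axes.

In coordinates u = x + y, v = x − y the rectangle is axis-aligned; the map (x,y)→(u,v) scales areas by 2.
u-values: 2, 4, 5, -5, 7, -4; range = 7 − (-5) = 12.
v-values: 16, 8, 5, 15, 13, -4; range = 16 − (-4) = 20.
Area = (12 × 20) / 2 = 120.

120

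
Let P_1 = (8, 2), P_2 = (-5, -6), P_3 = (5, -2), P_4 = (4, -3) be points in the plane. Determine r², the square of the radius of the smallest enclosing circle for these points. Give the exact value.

The farthest pair is P_1–P_2 with squared distance 233. The circle on this segment as diameter has centre (1.5, -2) and r² = 233/4 = 58.25.
Check P_3: distance² to centre = 12.25 ≤ 58.25, so it lies inside.
All remaining points lie in this disk, and no smaller disk contains both endpoints, so this is the minimum enclosing circle.

58.25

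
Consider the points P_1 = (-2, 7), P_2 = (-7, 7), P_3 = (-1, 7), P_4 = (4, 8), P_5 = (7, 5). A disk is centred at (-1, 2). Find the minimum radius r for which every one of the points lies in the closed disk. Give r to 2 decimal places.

The required radius is the distance from (-1, 2) to the farthest point.
Squared distances: 26, 61, 25, 61, 73.
Maximum is 73, attained at P_5.
r = √73 ≈ 8.54.

8.54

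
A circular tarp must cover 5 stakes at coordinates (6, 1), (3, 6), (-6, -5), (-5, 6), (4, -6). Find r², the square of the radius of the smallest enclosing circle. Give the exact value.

56.25

The minimum enclosing circle of a finite set is fixed by two of the points (as a diameter) or three (as a circumcircle).
The farthest pair is (-5, 6)–(4, -6) with squared distance 225. The circle on this segment as diameter has centre (-0.5, 0) and r² = 225/4 = 56.25.
Check (6, 1): distance² to centre = 43.25 ≤ 56.25, so it lies inside.
All remaining points lie in this disk, and no smaller disk contains both endpoints, so this is the minimum enclosing circle.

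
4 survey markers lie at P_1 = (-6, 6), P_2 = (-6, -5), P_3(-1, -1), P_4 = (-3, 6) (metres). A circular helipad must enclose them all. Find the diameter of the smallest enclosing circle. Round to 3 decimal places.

11.402

The farthest pair is P_2–P_4 with squared distance 130. The circle on this segment as diameter has centre (-4.5, 0.5) and r² = 130/4 = 32.5.
Check P_1: distance² to centre = 32.5 ≤ 32.5, so it lies inside.
All remaining points lie in this disk, and no smaller disk contains both endpoints, so this is the minimum enclosing circle.
Diameter = 2r = 2√(32.5) ≈ 11.402.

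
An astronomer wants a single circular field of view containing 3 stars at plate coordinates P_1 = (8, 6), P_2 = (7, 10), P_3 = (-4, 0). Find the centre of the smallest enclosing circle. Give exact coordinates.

(1.5, 5)

Side lengths²: P_1P_2² = 17, P_1P_3² = 180, P_2P_3² = 221.
Since P_2P_3² = 221 ≥ 180 + 17 = 197, the angle opposite P_2P_3 is not acute, so the smallest enclosing circle has P_2P_3 as diameter.
Centre = midpoint of P_2P_3 = (1.5, 5), r² = 221/4 = 55.25.
Centre = (1.5, 5).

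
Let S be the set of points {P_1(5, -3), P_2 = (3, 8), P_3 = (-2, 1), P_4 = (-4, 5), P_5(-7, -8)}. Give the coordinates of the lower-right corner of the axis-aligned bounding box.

(5, -8)

x-range [-7, 5], y-range [-8, 8].
The lower-right corner is (5, -8).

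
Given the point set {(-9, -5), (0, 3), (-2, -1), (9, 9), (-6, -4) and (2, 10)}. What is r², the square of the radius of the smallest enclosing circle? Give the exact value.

The farthest pair is (-9, -5)–(9, 9) with squared distance 520. The circle on this segment as diameter has centre (0, 2) and r² = 520/4 = 130.
Check (0, 3): distance² to centre = 1 ≤ 130, so it lies inside.
All remaining points lie in this disk, and no smaller disk contains both endpoints, so this is the minimum enclosing circle.

130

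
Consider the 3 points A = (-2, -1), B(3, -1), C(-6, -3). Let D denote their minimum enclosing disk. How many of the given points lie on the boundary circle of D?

Side lengths²: AB² = 25, AC² = 20, BC² = 85.
Since BC² = 85 ≥ 25 + 20 = 45, the angle opposite BC is not acute, so the smallest enclosing circle has BC as diameter.
Centre = midpoint of BC = (-1.5, -2), r² = 85/4 = 21.25.
The points at distance exactly r from the centre are B, C — 2 points.

2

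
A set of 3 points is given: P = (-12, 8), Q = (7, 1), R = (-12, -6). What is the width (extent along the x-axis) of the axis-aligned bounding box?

19

max x = 7, min x = -12, so width = 19.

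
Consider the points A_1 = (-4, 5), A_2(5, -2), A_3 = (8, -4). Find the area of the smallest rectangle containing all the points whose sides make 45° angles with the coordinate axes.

In coordinates u = x + y, v = x − y the rectangle is axis-aligned; the map (x,y)→(u,v) scales areas by 2.
u-values: 1, 3, 4; range = 4 − 1 = 3.
v-values: -9, 7, 12; range = 12 − (-9) = 21.
Area = (3 × 21) / 2 = 31.5.

31.5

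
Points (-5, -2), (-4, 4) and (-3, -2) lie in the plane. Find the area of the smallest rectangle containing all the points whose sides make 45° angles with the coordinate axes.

24.5

In coordinates u = x + y, v = x − y the rectangle is axis-aligned; the map (x,y)→(u,v) scales areas by 2.
u-values: -7, 0, -5; range = 0 − (-7) = 7.
v-values: -3, -8, -1; range = -1 − (-8) = 7.
Area = (7 × 7) / 2 = 24.5.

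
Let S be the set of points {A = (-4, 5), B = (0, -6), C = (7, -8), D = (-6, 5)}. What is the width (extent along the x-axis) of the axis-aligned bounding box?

max x = 7, min x = -6, so width = 13.

13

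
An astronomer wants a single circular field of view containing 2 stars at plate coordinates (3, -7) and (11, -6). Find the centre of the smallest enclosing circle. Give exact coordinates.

The smallest circle enclosing two points has them as diameter endpoints.
Centre = midpoint = (7, -6.5); r² = |(3, -7)−(11, -6)|²/4 = 65/4 = 16.25.
Centre = (7, -6.5).

(7, -6.5)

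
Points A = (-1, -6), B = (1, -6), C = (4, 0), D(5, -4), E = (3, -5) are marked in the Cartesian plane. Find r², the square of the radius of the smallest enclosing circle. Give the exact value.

The farthest pair is A–C with squared distance 61. The circle on this segment as diameter has centre (1.5, -3) and r² = 61/4 = 15.25.
Check B: distance² to centre = 9.25 ≤ 15.25, so it lies inside.
All remaining points lie in this disk, and no smaller disk contains both endpoints, so this is the minimum enclosing circle.

15.25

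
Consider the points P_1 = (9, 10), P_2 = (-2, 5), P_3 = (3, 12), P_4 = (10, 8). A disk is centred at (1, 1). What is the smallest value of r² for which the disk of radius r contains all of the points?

145

The required radius is the distance from (1, 1) to the farthest point.
Squared distances: 145, 25, 125, 130.
Maximum is 145, attained at P_1.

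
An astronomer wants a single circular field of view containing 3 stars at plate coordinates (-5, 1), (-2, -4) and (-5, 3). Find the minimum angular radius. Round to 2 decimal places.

3.81

Call the three points A, B, C in the order given.
Side lengths²: AB² = 34, AC² = 4, BC² = 58.
Since BC² = 58 ≥ 34 + 4 = 38, the angle opposite BC is not acute, so the smallest enclosing circle has BC as diameter.
Centre = midpoint of BC = (-3.5, -0.5), r² = 58/4 = 14.5.
r = √(14.5) ≈ 3.81.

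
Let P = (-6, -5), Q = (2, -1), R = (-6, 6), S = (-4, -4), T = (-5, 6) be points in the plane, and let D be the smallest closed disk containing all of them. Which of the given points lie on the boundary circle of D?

P, Q, R

The minimum enclosing circle is determined by three boundary points: P, Q, R.
Their circumcentre is (-3.75, 0.5) with r² = 35.3125.
The farthest remaining point T is at distance² 31.8125 ≤ 35.3125.
The points at distance exactly r from the centre are P, Q, R — 3 points.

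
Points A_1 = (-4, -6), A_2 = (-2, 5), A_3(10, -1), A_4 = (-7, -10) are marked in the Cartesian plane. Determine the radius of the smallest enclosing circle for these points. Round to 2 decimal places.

By Welzl's lemma the MEC is supported by two points (diametrically opposite) or three points (on a circumcircle).
The minimum enclosing circle is determined by three boundary points: A_2, A_3, A_4.
Their circumcentre is (6/7, -30/7) with r² = 4625/49.
The farthest remaining point A_1 is at distance² 1300/49 ≤ 4625/49.
r = √(4625/49) ≈ 9.72.

9.72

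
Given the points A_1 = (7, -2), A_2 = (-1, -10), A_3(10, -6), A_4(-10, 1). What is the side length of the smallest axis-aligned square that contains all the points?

20

The bounding box has width 20 and height 11.
An axis-aligned square enclosing the set must have side ≥ max(width, height).
So the minimum side is max(20, 11) = 20.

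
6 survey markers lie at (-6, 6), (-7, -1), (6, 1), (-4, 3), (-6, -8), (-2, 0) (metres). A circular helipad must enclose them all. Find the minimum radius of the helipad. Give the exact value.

8.125

The minimum enclosing circle is determined by three boundary points: (-6, 6), (6, 1), (-6, -8).
Their circumcentre is (-1.875, -1) with r² = 66.015625.
The farthest remaining point (-7, -1) is at distance² 26.265625 ≤ 66.015625.
r = √(66.015625) = 8.125.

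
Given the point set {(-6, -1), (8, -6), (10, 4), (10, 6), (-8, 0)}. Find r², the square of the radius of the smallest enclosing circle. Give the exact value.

27010/289

The minimum enclosing circle is determined by three boundary points: (8, -6), (10, 6), (-8, 0).
Their circumcentre is (27/17, 21/17) with r² = 27010/289.
The farthest remaining point (10, 4) is at distance² 22658/289 ≤ 27010/289.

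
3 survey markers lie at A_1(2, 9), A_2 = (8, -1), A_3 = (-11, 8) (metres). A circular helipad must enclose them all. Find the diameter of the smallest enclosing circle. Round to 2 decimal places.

Side lengths²: A_1A_2² = 136, A_1A_3² = 170, A_2A_3² = 442.
Since A_2A_3² = 442 ≥ 170 + 136 = 306, the angle opposite A_2A_3 is not acute, so the smallest enclosing circle has A_2A_3 as diameter.
Centre = midpoint of A_2A_3 = (-1.5, 3.5), r² = 442/4 = 110.5.
Diameter = 2r = 2√(110.5) ≈ 21.02.

21.02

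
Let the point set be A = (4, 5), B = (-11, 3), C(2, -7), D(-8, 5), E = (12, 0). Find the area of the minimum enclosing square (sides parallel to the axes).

The bounding box has width 23 and height 12.
An axis-aligned square enclosing the set must have side ≥ max(width, height).
So the minimum side is max(23, 12) = 23.
Area = 23² = 529.

529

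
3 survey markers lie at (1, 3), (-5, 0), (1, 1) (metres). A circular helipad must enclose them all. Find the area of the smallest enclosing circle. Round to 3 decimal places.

Call the three points A, B, C in the order given.
Side lengths²: AB² = 45, AC² = 4, BC² = 37.
Since AB² = 45 ≥ 37 + 4 = 41, the angle opposite AB is not acute, so the smallest enclosing circle has AB as diameter.
Centre = midpoint of AB = (-2, 1.5), r² = 45/4 = 11.25.
Area = π·r² = π·11.25 ≈ 35.343.

35.343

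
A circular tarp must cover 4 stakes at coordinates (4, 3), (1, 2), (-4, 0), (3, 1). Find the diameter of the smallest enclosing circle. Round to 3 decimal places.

The farthest pair is (4, 3)–(-4, 0) with squared distance 73. The circle on this segment as diameter has centre (0, 1.5) and r² = 73/4 = 18.25.
Check (1, 2): distance² to centre = 1.25 ≤ 18.25, so it lies inside.
All remaining points lie in this disk, and no smaller disk contains both endpoints, so this is the minimum enclosing circle.
Diameter = 2r = 2√(18.25) ≈ 8.544.

8.544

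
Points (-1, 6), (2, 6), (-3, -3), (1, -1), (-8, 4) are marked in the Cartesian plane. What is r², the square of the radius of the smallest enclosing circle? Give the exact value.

A smallest enclosing disk is always determined by at most three of the input points on its boundary.
The minimum enclosing circle is determined by three boundary points: (2, 6), (-3, -3), (-8, 4).
Their circumcentre is (-2.525, 2.625) with r² = 31.86625.
The farthest remaining point (1, -1) is at distance² 25.56625 ≤ 31.86625.

31.86625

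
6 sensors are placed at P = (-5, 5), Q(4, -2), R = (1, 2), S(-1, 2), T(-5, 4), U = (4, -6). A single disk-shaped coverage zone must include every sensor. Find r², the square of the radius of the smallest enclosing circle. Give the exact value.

50.5

The farthest pair is P–U with squared distance 202. The circle on this segment as diameter has centre (-0.5, -0.5) and r² = 202/4 = 50.5.
Check Q: distance² to centre = 22.5 ≤ 50.5, so it lies inside.
All remaining points lie in this disk, and no smaller disk contains both endpoints, so this is the minimum enclosing circle.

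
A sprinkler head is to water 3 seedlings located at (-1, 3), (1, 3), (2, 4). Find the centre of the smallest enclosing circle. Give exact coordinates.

(0.5, 3.5)

Call the three points A, B, C in the order given.
Side lengths²: AB² = 4, AC² = 10, BC² = 2.
Since AC² = 10 ≥ 4 + 2 = 6, the angle opposite AC is not acute, so the smallest enclosing circle has AC as diameter.
Centre = midpoint of AC = (0.5, 3.5), r² = 10/4 = 2.5.
Centre = (0.5, 3.5).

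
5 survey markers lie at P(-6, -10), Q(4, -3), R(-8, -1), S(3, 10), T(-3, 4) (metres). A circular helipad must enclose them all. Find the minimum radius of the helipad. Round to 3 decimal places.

The farthest pair is P–S with squared distance 481. The circle on this segment as diameter has centre (-1.5, 0) and r² = 481/4 = 120.25.
Check Q: distance² to centre = 39.25 ≤ 120.25, so it lies inside.
All remaining points lie in this disk, and no smaller disk contains both endpoints, so this is the minimum enclosing circle.
r = √(120.25) ≈ 10.966.

10.966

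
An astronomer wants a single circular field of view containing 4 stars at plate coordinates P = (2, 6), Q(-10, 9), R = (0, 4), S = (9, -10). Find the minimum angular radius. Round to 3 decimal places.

The minimum enclosing circle of a finite set is fixed by two of the points (as a diameter) or three (as a circumcircle).
The farthest pair is Q–S with squared distance 722. The circle on this segment as diameter has centre (-0.5, -0.5) and r² = 722/4 = 180.5.
Check P: distance² to centre = 48.5 ≤ 180.5, so it lies inside.
All remaining points lie in this disk, and no smaller disk contains both endpoints, so this is the minimum enclosing circle.
r = √(180.5) ≈ 13.435.

13.435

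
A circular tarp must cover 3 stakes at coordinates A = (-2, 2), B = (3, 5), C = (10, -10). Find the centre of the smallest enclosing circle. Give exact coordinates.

Side lengths²: AB² = 34, AC² = 288, BC² = 274.
Since AC² = 288 < 274 + 34 = 308, the triangle is acute, so the smallest enclosing circle is the circumcircle.
Circumcentre = (4.625, -3.375), r² = 72.78125.
Centre = (4.625, -3.375).

(4.625, -3.375)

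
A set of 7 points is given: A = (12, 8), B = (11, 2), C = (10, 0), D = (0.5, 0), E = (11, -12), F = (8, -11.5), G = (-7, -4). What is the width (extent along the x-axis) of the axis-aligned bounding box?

max x = 12, min x = -7, so width = 19.

19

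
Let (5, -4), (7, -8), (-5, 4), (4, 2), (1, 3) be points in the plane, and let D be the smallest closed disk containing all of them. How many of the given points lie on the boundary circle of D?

A smallest enclosing disk is always determined by at most three of the input points on its boundary.
The farthest pair is (7, -8)–(-5, 4) with squared distance 288. The circle on this segment as diameter has centre (1, -2) and r² = 288/4 = 72.
Check (5, -4): distance² to centre = 20 ≤ 72, so it lies inside.
All remaining points lie in this disk, and no smaller disk contains both endpoints, so this is the minimum enclosing circle.
The points at distance exactly r from the centre are (7, -8), (-5, 4) — 2 points.

2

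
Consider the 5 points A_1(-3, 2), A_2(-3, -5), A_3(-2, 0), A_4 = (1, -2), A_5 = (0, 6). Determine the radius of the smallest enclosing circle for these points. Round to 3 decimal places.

5.701

A smallest enclosing disk is always determined by at most three of the input points on its boundary.
The farthest pair is A_2–A_5 with squared distance 130. The circle on this segment as diameter has centre (-1.5, 0.5) and r² = 130/4 = 32.5.
Check A_1: distance² to centre = 4.5 ≤ 32.5, so it lies inside.
All remaining points lie in this disk, and no smaller disk contains both endpoints, so this is the minimum enclosing circle.
r = √(32.5) ≈ 5.701.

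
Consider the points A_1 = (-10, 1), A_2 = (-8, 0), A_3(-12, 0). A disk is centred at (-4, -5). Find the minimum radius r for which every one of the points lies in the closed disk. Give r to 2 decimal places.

9.43

The required radius is the distance from (-4, -5) to the farthest point.
Squared distances: 72, 41, 89.
Maximum is 89, attained at A_3.
r = √89 ≈ 9.43.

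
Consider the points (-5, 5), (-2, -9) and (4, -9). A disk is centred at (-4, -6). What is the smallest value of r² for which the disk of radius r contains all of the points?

122

The required radius is the distance from (-4, -6) to the farthest point.
Squared distances: 122, 13, 73.
Maximum is 122, attained at (-5, 5).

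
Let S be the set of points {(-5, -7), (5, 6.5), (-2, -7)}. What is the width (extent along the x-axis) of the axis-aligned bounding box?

max x = 5, min x = -5, so width = 10.

10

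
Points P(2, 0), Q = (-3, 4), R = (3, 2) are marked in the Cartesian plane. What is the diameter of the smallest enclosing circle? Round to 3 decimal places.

6.468

Side lengths²: PQ² = 41, PR² = 5, QR² = 40.
Since PQ² = 41 < 40 + 5 = 45, the triangle is acute, so the smallest enclosing circle is the circumcircle.
Circumcentre = (-3/14, 33/14), r² = 1025/98.
Diameter = 2r = 2√(1025/98) ≈ 6.468.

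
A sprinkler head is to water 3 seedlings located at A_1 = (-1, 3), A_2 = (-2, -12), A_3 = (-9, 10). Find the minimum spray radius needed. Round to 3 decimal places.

Side lengths²: A_1A_2² = 226, A_1A_3² = 113, A_2A_3² = 533.
Since A_2A_3² = 533 ≥ 226 + 113 = 339, the angle opposite A_2A_3 is not acute, so the smallest enclosing circle has A_2A_3 as diameter.
Centre = midpoint of A_2A_3 = (-5.5, -1), r² = 533/4 = 133.25.
r = √(133.25) ≈ 11.543.

11.543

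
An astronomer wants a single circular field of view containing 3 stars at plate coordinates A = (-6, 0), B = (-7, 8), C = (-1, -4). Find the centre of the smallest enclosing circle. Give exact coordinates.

(-4, 2)

Side lengths²: AB² = 65, AC² = 41, BC² = 180.
Since BC² = 180 ≥ 65 + 41 = 106, the angle opposite BC is not acute, so the smallest enclosing circle has BC as diameter.
Centre = midpoint of BC = (-4, 2), r² = 180/4 = 45.
Centre = (-4, 2).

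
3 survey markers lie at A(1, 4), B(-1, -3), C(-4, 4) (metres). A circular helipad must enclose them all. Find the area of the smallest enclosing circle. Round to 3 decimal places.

49.272

Side lengths²: AB² = 53, AC² = 25, BC² = 58.
Since BC² = 58 < 53 + 25 = 78, the triangle is acute, so the smallest enclosing circle is the circumcircle.
Circumcentre = (-1.5, 13/14), r² = 1537/98.
Area = π·r² = π·1537/98 ≈ 49.272.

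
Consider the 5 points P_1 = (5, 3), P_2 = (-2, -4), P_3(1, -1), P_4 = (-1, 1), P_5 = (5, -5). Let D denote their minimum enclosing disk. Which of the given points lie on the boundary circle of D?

By Welzl's lemma the MEC is supported by two points (diametrically opposite) or three points (on a circumcircle).
The minimum enclosing circle is determined by three boundary points: P_1, P_2, P_5.
Their circumcentre is (2, -1) with r² = 25.
The farthest remaining point P_4 is at distance² 13 ≤ 25.
The points at distance exactly r from the centre are P_1, P_2, P_5 — 3 points.

P_1, P_2, P_5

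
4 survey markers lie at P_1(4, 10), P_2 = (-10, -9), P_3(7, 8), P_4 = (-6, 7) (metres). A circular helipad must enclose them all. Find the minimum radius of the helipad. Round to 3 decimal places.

The minimum enclosing circle of a finite set is fixed by two of the points (as a diameter) or three (as a circumcircle).
The farthest pair is P_2–P_3 with squared distance 578. The circle on this segment as diameter has centre (-1.5, -0.5) and r² = 578/4 = 144.5.
Check P_1: distance² to centre = 140.5 ≤ 144.5, so it lies inside.
All remaining points lie in this disk, and no smaller disk contains both endpoints, so this is the minimum enclosing circle.
r = √(144.5) ≈ 12.021.

12.021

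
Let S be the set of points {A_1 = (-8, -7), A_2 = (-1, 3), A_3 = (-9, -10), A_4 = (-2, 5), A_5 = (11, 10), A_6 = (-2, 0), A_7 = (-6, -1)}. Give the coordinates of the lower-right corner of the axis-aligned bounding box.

(11, -10)

x-range [-9, 11], y-range [-10, 10].
The lower-right corner is (11, -10).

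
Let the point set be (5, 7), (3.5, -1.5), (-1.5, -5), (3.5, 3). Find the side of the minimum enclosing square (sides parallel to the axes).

12

The bounding box has width 6.5 and height 12.
An axis-aligned square enclosing the set must have side ≥ max(width, height).
So the minimum side is max(6.5, 12) = 12.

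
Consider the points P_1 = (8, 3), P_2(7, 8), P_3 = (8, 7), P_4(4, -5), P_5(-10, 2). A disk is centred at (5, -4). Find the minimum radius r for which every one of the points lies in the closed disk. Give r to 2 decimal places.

The required radius is the distance from (5, -4) to the farthest point.
Squared distances: 58, 148, 130, 2, 261.
Maximum is 261, attained at P_5.
r = √261 ≈ 16.16.

16.16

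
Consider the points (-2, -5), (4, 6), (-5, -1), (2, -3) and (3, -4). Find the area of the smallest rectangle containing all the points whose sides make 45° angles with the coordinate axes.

In coordinates u = x + y, v = x − y the rectangle is axis-aligned; the map (x,y)→(u,v) scales areas by 2.
u-values: -7, 10, -6, -1, -1; range = 10 − (-7) = 17.
v-values: 3, -2, -4, 5, 7; range = 7 − (-4) = 11.
Area = (17 × 11) / 2 = 93.5.

93.5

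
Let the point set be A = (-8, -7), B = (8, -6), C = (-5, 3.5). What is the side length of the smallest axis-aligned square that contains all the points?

16

The bounding box has width 16 and height 10.5.
An axis-aligned square enclosing the set must have side ≥ max(width, height).
So the minimum side is max(16, 10.5) = 16.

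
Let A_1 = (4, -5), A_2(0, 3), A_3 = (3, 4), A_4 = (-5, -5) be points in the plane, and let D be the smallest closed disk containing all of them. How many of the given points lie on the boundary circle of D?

The minimum enclosing circle of a finite set is fixed by two of the points (as a diameter) or three (as a circumcircle).
The minimum enclosing circle is determined by three boundary points: A_1, A_3, A_4.
Their circumcentre is (-0.5, -17/18) with r² = 5945/162.
The farthest remaining point A_2 is at distance² 2561/162 ≤ 5945/162.
The points at distance exactly r from the centre are A_1, A_3, A_4 — 3 points.

3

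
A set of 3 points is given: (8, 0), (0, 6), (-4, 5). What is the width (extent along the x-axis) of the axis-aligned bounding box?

max x = 8, min x = -4, so width = 12.

12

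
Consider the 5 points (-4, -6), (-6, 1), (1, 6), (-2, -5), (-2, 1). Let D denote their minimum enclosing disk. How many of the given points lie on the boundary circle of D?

A smallest enclosing disk is always determined by at most three of the input points on its boundary.
The farthest pair is (-4, -6)–(1, 6) with squared distance 169. The circle on this segment as diameter has centre (-1.5, 0) and r² = 169/4 = 42.25.
Check (-6, 1): distance² to centre = 21.25 ≤ 42.25, so it lies inside.
All remaining points lie in this disk, and no smaller disk contains both endpoints, so this is the minimum enclosing circle.
The points at distance exactly r from the centre are (-4, -6), (1, 6) — 2 points.

2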